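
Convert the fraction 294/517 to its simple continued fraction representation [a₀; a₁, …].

[0; 1, 1, 3, 7, 10]

Repeatedly divide and take the remainder:
294 = 0·517 + 294, so a_0 = 0
517 = 1·294 + 223, so a_1 = 1
294 = 1·223 + 71, so a_2 = 1
223 = 3·71 + 10, so a_3 = 3
71 = 7·10 + 1, so a_4 = 7
10 = 10·1 + 0, so a_5 = 10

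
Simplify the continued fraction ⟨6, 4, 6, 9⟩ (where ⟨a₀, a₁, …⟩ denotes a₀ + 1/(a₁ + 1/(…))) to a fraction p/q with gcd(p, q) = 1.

1429/229

Compute successive convergents:
a_0 = 6: 6/1
a_1 = 4: 25/4
a_2 = 6: 156/25
a_3 = 9: 1429/229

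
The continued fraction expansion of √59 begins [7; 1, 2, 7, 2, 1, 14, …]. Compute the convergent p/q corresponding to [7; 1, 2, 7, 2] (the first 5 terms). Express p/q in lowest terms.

Use the convergent recurrence hₖ = aₖ·hₖ₋₁ + hₖ₋₂ (and likewise for the denominators kₖ):
a_0 = 7: 7/1
a_1 = 1: 8/1
a_2 = 2: 23/3
a_3 = 7: 169/22
a_4 = 2: 361/47

361/47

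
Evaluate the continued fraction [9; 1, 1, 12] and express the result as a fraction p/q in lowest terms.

Start with 12.
1 + 1/(12/1) = 1 + 1/12 = 13/12
1 + 1/(13/12) = 1 + 12/13 = 25/13
9 + 1/(25/13) = 9 + 13/25 = 238/25

238/25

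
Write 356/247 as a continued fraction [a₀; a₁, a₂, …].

[1; 2, 3, 1, 3, 7]

356 = 1·247 + 109, so a_0 = 1
247 = 2·109 + 29, so a_1 = 2
109 = 3·29 + 22, so a_2 = 3
29 = 1·22 + 7, so a_3 = 1
22 = 3·7 + 1, so a_4 = 3
7 = 7·1 + 0, so a_5 = 7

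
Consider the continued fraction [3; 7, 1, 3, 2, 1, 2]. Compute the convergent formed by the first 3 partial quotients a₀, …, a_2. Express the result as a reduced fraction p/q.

25/8

a_0 = 3: 3/1
a_1 = 7: 22/7
a_2 = 1: 25/8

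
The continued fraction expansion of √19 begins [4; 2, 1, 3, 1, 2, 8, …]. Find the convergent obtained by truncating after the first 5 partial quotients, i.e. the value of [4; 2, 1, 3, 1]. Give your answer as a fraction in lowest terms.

Compute successive convergents:
a_0 = 4: 4/1
a_1 = 2: 9/2
a_2 = 1: 13/3
a_3 = 3: 48/11
a_4 = 1: 61/14

61/14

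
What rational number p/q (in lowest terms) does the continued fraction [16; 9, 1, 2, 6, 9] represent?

Start with 9.
6 + 1/(9/1) = 6 + 1/9 = 55/9
2 + 1/(55/9) = 2 + 9/55 = 119/55
1 + 1/(119/55) = 1 + 55/119 = 174/119
9 + 1/(174/119) = 9 + 119/174 = 1685/174
16 + 1/(1685/174) = 16 + 174/1685 = 27134/1685

27134/1685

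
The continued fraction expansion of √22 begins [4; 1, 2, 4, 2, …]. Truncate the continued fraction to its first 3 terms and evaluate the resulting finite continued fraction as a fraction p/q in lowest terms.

Work from the innermost term outward:
Start with 2.
1 + 1/(2/1) = 1 + 1/2 = 3/2
4 + 1/(3/2) = 4 + 2/3 = 14/3

14/3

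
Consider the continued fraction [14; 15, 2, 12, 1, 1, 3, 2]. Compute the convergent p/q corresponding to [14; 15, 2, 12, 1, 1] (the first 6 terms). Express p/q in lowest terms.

a_0 = 14: 14/1
a_1 = 15: 211/15
a_2 = 2: 436/31
a_3 = 12: 5443/387
a_4 = 1: 5879/418
a_5 = 1: 11322/805

11322/805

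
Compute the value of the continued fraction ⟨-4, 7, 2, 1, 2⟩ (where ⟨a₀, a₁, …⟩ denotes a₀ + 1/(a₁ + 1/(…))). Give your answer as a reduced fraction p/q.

Start with 2.
1 + 1/(2/1) = 1 + 1/2 = 3/2
2 + 1/(3/2) = 2 + 2/3 = 8/3
7 + 1/(8/3) = 7 + 3/8 = 59/8
-4 + 1/(59/8) = -4 + 8/59 = -228/59

-228/59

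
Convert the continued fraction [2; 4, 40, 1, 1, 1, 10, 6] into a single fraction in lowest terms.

a_0 = 2: 2/1
a_1 = 4: 9/4
a_2 = 40: 362/161
a_3 = 1: 371/165
a_4 = 1: 733/326
a_5 = 1: 1104/491
a_6 = 10: 11773/5236
a_7 = 6: 71742/31907

71742/31907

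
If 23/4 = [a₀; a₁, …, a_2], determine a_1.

1

23 = 5·4 + 3, so a_0 = 5
4 = 1·3 + 1, so a_1 = 1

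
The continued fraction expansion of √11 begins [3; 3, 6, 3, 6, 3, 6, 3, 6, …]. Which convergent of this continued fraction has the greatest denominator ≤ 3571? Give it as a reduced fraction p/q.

List convergents until the denominator exceeds the bound:
a_0 = 3: 3/1  (≤ bound)
a_1 = 3: 10/3  (≤ bound)
a_2 = 6: 63/19  (≤ bound)
a_3 = 3: 199/60  (≤ bound)
a_4 = 6: 1257/379  (≤ bound)
a_5 = 3: 3970/1197  (≤ bound)
a_6 = 6: 25077/7561  (> 3571, stop)

3970/1197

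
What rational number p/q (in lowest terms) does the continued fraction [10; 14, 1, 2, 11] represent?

Use the convergent recurrence hₖ = aₖ·hₖ₋₁ + hₖ₋₂ (and likewise for the denominators kₖ):
a_0 = 10: 10/1
a_1 = 14: 141/14
a_2 = 1: 151/15
a_3 = 2: 443/44
a_4 = 11: 5024/499

5024/499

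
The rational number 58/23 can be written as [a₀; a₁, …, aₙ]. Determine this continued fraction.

[2; 1, 1, 11]

Run the Euclidean algorithm, recording each quotient:
58 = 2·23 + 12, so a_0 = 2
23 = 1·12 + 11, so a_1 = 1
12 = 1·11 + 1, so a_2 = 1
11 = 11·1 + 0, so a_3 = 11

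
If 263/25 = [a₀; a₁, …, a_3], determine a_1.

263 = 10·25 + 13, so a_0 = 10
25 = 1·13 + 12, so a_1 = 1

1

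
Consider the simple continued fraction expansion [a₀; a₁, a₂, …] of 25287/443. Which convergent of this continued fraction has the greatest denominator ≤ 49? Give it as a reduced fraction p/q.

2112/37

List convergents until the denominator exceeds the bound:
a_0 = 57: 57/1  (≤ bound)
a_1 = 12: 685/12  (≤ bound)
a_2 = 3: 2112/37  (≤ bound)
a_3 = 3: 7021/123  (> 49, stop)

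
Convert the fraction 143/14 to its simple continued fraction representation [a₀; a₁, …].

[10; 4, 1, 2]

Repeatedly divide and take the remainder:
⌊143/14⌋ = 10, remainder 3
⌊14/3⌋ = 4, remainder 2
⌊3/2⌋ = 1, remainder 1
⌊2/1⌋ = 2, remainder 0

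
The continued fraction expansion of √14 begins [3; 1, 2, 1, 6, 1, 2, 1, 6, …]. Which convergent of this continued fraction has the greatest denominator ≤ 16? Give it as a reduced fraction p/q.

a_0 = 3: 3/1  (≤ bound)
a_1 = 1: 4/1  (≤ bound)
a_2 = 2: 11/3  (≤ bound)
a_3 = 1: 15/4  (≤ bound)
a_4 = 6: 101/27  (> 16, stop)

15/4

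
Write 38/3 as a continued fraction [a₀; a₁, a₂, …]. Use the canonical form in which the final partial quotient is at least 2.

[12; 1, 2]

⌊38/3⌋ = 12, remainder 2
⌊3/2⌋ = 1, remainder 1
⌊2/1⌋ = 2, remainder 0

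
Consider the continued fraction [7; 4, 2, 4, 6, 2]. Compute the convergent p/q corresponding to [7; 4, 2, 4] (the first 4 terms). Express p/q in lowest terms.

Compute successive convergents:
a_0 = 7: 7/1
a_1 = 4: 29/4
a_2 = 2: 65/9
a_3 = 4: 289/40

289/40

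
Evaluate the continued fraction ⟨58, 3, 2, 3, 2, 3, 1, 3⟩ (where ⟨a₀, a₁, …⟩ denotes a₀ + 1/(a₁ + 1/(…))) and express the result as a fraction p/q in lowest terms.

53686/921

Start with 3.
1 + 1/(3/1) = 1 + 1/3 = 4/3
3 + 1/(4/3) = 3 + 3/4 = 15/4
2 + 1/(15/4) = 2 + 4/15 = 34/15
3 + 1/(34/15) = 3 + 15/34 = 117/34
2 + 1/(117/34) = 2 + 34/117 = 268/117
3 + 1/(268/117) = 3 + 117/268 = 921/268
58 + 1/(921/268) = 58 + 268/921 = 53686/921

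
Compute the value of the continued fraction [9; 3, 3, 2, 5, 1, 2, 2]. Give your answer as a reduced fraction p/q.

Start with 2.
2 + 1/(2/1) = 2 + 1/2 = 5/2
1 + 1/(5/2) = 1 + 2/5 = 7/5
5 + 1/(7/5) = 5 + 5/7 = 40/7
2 + 1/(40/7) = 2 + 7/40 = 87/40
3 + 1/(87/40) = 3 + 40/87 = 301/87
3 + 1/(301/87) = 3 + 87/301 = 990/301
9 + 1/(990/301) = 9 + 301/990 = 9211/990

9211/990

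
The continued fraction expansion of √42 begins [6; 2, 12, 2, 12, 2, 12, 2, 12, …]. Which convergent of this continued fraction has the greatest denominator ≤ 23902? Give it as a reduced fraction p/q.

109194/16849

a_0 = 6: 6/1  (≤ bound)
a_1 = 2: 13/2  (≤ bound)
a_2 = 12: 162/25  (≤ bound)
a_3 = 2: 337/52  (≤ bound)
a_4 = 12: 4206/649  (≤ bound)
a_5 = 2: 8749/1350  (≤ bound)
a_6 = 12: 109194/16849  (≤ bound)
a_7 = 2: 227137/35048  (> 23902, stop)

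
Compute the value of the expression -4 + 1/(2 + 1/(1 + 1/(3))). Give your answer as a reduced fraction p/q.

-40/11

Starting at the tail and folding back:
Start with 3.
1 + 1/(3/1) = 1 + 1/3 = 4/3
2 + 1/(4/3) = 2 + 3/4 = 11/4
-4 + 1/(11/4) = -4 + 4/11 = -40/11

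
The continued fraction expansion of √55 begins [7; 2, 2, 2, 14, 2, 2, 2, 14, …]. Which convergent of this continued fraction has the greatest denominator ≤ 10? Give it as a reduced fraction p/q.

List convergents until the denominator exceeds the bound:
a_0 = 7: 7/1  (≤ bound)
a_1 = 2: 15/2  (≤ bound)
a_2 = 2: 37/5  (≤ bound)
a_3 = 2: 89/12  (> 10, stop)

37/5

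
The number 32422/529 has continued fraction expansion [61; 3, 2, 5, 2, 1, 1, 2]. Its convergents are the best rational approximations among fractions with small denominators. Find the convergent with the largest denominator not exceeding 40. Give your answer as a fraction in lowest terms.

a_0 = 61: 61/1  (≤ bound)
a_1 = 3: 184/3  (≤ bound)
a_2 = 2: 429/7  (≤ bound)
a_3 = 5: 2329/38  (≤ bound)
a_4 = 2: 5087/83  (> 40, stop)

2329/38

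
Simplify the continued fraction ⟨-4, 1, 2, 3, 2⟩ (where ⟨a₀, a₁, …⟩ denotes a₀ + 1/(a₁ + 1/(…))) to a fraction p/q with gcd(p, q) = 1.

a_0 = -4: -4/1
a_1 = 1: -3/1
a_2 = 2: -10/3
a_3 = 3: -33/10
a_4 = 2: -76/23

-76/23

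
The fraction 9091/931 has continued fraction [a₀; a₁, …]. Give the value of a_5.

⌊9091/931⌋ = 9, remainder 712
⌊931/712⌋ = 1, remainder 219
⌊712/219⌋ = 3, remainder 55
⌊219/55⌋ = 3, remainder 54
⌊55/54⌋ = 1, remainder 1
⌊54/1⌋ = 54, remainder 0

54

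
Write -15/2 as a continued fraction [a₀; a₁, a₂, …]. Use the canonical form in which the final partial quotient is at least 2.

[-8; 2]

-15 = -8·2 + 1, so a_0 = -8
2 = 2·1 + 0, so a_1 = 2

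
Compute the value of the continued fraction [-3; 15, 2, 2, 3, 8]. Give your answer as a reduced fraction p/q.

-6378/2173

a_0 = -3: -3/1
a_1 = 15: -44/15
a_2 = 2: -91/31
a_3 = 2: -226/77
a_4 = 3: -769/262
a_5 = 8: -6378/2173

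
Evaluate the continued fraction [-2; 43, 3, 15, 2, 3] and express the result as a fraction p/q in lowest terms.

Starting at the tail and folding back:
Start with 3.
2 + 1/(3/1) = 2 + 1/3 = 7/3
15 + 1/(7/3) = 15 + 3/7 = 108/7
3 + 1/(108/7) = 3 + 7/108 = 331/108
43 + 1/(331/108) = 43 + 108/331 = 14341/331
-2 + 1/(14341/331) = -2 + 331/14341 = -28351/14341

-28351/14341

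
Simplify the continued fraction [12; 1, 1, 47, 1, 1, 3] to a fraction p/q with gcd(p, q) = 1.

Start with 3.
1 + 1/(3/1) = 1 + 1/3 = 4/3
1 + 1/(4/3) = 1 + 3/4 = 7/4
47 + 1/(7/4) = 47 + 4/7 = 333/7
1 + 1/(333/7) = 1 + 7/333 = 340/333
1 + 1/(340/333) = 1 + 333/340 = 673/340
12 + 1/(673/340) = 12 + 340/673 = 8416/673

8416/673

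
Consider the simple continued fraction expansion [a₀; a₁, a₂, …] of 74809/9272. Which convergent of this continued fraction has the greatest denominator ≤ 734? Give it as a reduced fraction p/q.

2009/249

List convergents until the denominator exceeds the bound:
a_0 = 8: 8/1  (≤ bound)
a_1 = 14: 113/14  (≤ bound)
a_2 = 1: 121/15  (≤ bound)
a_3 = 1: 234/29  (≤ bound)
a_4 = 1: 355/44  (≤ bound)
a_5 = 5: 2009/249  (≤ bound)
a_6 = 5: 10400/1289  (> 734, stop)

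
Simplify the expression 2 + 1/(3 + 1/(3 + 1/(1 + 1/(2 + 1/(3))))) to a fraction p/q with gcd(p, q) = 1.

Collapse the nested fraction from the inside out:
Start with 3.
2 + 1/(3/1) = 2 + 1/3 = 7/3
1 + 1/(7/3) = 1 + 3/7 = 10/7
3 + 1/(10/7) = 3 + 7/10 = 37/10
3 + 1/(37/10) = 3 + 10/37 = 121/37
2 + 1/(121/37) = 2 + 37/121 = 279/121

279/121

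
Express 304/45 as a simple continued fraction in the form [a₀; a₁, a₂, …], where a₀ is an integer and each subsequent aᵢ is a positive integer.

[6; 1, 3, 11]

304 = 6·45 + 34, so a_0 = 6
45 = 1·34 + 11, so a_1 = 1
34 = 3·11 + 1, so a_2 = 3
11 = 11·1 + 0, so a_3 = 11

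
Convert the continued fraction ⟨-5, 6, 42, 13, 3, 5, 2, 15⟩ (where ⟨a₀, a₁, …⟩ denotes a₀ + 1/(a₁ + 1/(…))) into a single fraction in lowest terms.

Compute successive convergents:
a_0 = -5: -5/1
a_1 = 6: -29/6
a_2 = 42: -1223/253
a_3 = 13: -15928/3295
a_4 = 3: -49007/10138
a_5 = 5: -260963/53985
a_6 = 2: -570933/118108
a_7 = 15: -8824958/1825605

-8824958/1825605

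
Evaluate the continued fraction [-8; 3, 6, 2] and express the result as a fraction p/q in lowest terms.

Start with 2.
6 + 1/(2/1) = 6 + 1/2 = 13/2
3 + 1/(13/2) = 3 + 2/13 = 41/13
-8 + 1/(41/13) = -8 + 13/41 = -315/41

-315/41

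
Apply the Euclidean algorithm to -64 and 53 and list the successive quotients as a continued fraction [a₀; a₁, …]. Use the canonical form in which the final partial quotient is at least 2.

[-2; 1, 3, 1, 4, 2]

-64 = -2·53 + 42, so a_0 = -2
53 = 1·42 + 11, so a_1 = 1
42 = 3·11 + 9, so a_2 = 3
11 = 1·9 + 2, so a_3 = 1
9 = 4·2 + 1, so a_4 = 4
2 = 2·1 + 0, so a_5 = 2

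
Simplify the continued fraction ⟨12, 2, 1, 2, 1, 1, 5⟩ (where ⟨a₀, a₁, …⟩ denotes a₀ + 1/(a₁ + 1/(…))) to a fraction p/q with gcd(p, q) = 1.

a_0 = 12: 12/1
a_1 = 2: 25/2
a_2 = 1: 37/3
a_3 = 2: 99/8
a_4 = 1: 136/11
a_5 = 1: 235/19
a_6 = 5: 1311/106

1311/106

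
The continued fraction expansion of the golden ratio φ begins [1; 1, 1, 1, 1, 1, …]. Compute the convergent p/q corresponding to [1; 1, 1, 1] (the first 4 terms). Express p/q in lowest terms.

Start with 1.
1 + 1/(1/1) = 1 + 1/1 = 2/1
1 + 1/(2/1) = 1 + 1/2 = 3/2
1 + 1/(3/2) = 1 + 2/3 = 5/3

5/3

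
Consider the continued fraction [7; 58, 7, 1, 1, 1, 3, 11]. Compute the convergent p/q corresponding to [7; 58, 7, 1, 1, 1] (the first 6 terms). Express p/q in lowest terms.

9382/1337

a_0 = 7: 7/1
a_1 = 58: 407/58
a_2 = 7: 2856/407
a_3 = 1: 3263/465
a_4 = 1: 6119/872
a_5 = 1: 9382/1337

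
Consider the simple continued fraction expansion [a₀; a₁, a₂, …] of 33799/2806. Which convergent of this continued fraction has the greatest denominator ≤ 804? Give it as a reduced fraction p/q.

List convergents until the denominator exceeds the bound:
a_0 = 12: 12/1  (≤ bound)
a_1 = 22: 265/22  (≤ bound)
a_2 = 10: 2662/221  (≤ bound)
a_3 = 1: 2927/243  (≤ bound)
a_4 = 1: 5589/464  (≤ bound)
a_5 = 2: 14105/1171  (> 804, stop)

5589/464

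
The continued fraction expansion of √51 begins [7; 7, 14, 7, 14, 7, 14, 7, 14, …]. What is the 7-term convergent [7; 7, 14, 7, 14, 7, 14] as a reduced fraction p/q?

Starting at the tail and folding back:
Start with 14.
7 + 1/(14/1) = 7 + 1/14 = 99/14
14 + 1/(99/14) = 14 + 14/99 = 1400/99
7 + 1/(1400/99) = 7 + 99/1400 = 9899/1400
14 + 1/(9899/1400) = 14 + 1400/9899 = 139986/9899
7 + 1/(139986/9899) = 7 + 9899/139986 = 989801/139986
7 + 1/(989801/139986) = 7 + 139986/989801 = 7068593/989801

7068593/989801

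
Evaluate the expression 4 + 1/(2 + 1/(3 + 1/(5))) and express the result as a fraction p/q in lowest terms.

164/37

Starting at the tail and folding back:
Start with 5.
3 + 1/(5/1) = 3 + 1/5 = 16/5
2 + 1/(16/5) = 2 + 5/16 = 37/16
4 + 1/(37/16) = 4 + 16/37 = 164/37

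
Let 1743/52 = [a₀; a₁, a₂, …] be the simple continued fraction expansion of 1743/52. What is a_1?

1

1743 = 33·52 + 27, so a_0 = 33
52 = 1·27 + 25, so a_1 = 1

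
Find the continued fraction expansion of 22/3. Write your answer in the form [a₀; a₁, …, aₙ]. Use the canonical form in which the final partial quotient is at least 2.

22 ÷ 3 → quotient 7, remainder 1
3 ÷ 1 → quotient 3, remainder 0

[7; 3]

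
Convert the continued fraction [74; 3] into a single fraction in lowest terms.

223/3

a_0 = 74: 74/1
a_1 = 3: 223/3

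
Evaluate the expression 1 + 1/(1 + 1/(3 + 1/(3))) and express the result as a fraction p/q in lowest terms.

23/13

Collapse the nested fraction from the inside out:
Start with 3.
3 + 1/(3/1) = 3 + 1/3 = 10/3
1 + 1/(10/3) = 1 + 3/10 = 13/10
1 + 1/(13/10) = 1 + 10/13 = 23/13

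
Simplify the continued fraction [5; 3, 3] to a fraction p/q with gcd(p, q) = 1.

Compute successive convergents:
a_0 = 5: 5/1
a_1 = 3: 16/3
a_2 = 3: 53/10

53/10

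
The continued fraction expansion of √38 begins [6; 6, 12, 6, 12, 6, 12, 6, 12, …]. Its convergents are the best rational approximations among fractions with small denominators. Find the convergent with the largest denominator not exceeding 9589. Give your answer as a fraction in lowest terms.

a_0 = 6: 6/1  (≤ bound)
a_1 = 6: 37/6  (≤ bound)
a_2 = 12: 450/73  (≤ bound)
a_3 = 6: 2737/444  (≤ bound)
a_4 = 12: 33294/5401  (≤ bound)
a_5 = 6: 202501/32850  (> 9589, stop)

33294/5401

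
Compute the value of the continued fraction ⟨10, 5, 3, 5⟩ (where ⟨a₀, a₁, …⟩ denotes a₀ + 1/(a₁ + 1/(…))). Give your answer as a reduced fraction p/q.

866/85

Start with 5.
3 + 1/(5/1) = 3 + 1/5 = 16/5
5 + 1/(16/5) = 5 + 5/16 = 85/16
10 + 1/(85/16) = 10 + 16/85 = 866/85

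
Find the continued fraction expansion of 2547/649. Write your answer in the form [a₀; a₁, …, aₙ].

Repeatedly divide and take the remainder:
2547 ÷ 649 → quotient 3, remainder 600
649 ÷ 600 → quotient 1, remainder 49
600 ÷ 49 → quotient 12, remainder 12
49 ÷ 12 → quotient 4, remainder 1
12 ÷ 1 → quotient 12, remainder 0

[3; 1, 12, 4, 12]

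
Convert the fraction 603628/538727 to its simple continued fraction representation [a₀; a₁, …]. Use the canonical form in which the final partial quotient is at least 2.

Run the Euclidean algorithm, recording each quotient:
⌊603628/538727⌋ = 1, remainder 64901
⌊538727/64901⌋ = 8, remainder 19519
⌊64901/19519⌋ = 3, remainder 6344
⌊19519/6344⌋ = 3, remainder 487
⌊6344/487⌋ = 13, remainder 13
⌊487/13⌋ = 37, remainder 6
⌊13/6⌋ = 2, remainder 1
⌊6/1⌋ = 6, remainder 0

[1; 8, 3, 3, 13, 37, 2, 6]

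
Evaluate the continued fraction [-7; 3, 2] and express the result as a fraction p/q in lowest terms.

-47/7

Use the convergent recurrence hₖ = aₖ·hₖ₋₁ + hₖ₋₂ (and likewise for the denominators kₖ):
a_0 = -7: -7/1
a_1 = 3: -20/3
a_2 = 2: -47/7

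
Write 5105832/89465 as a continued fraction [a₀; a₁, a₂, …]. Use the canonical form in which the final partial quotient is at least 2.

[57; 14, 7, 7, 1, 1, 14, 4]

⌊5105832/89465⌋ = 57, remainder 6327
⌊89465/6327⌋ = 14, remainder 887
⌊6327/887⌋ = 7, remainder 118
⌊887/118⌋ = 7, remainder 61
⌊118/61⌋ = 1, remainder 57
⌊61/57⌋ = 1, remainder 4
⌊57/4⌋ = 14, remainder 1
⌊4/1⌋ = 4, remainder 0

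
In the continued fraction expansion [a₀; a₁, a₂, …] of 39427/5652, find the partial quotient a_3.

⌊39427/5652⌋ = 6, remainder 5515
⌊5652/5515⌋ = 1, remainder 137
⌊5515/137⌋ = 40, remainder 35
⌊137/35⌋ = 3, remainder 32

3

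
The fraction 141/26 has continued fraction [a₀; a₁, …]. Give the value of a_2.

2

Repeatedly divide and take the remainder:
⌊141/26⌋ = 5, remainder 11
⌊26/11⌋ = 2, remainder 4
⌊11/4⌋ = 2, remainder 3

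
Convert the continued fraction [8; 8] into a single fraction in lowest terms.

Start with 8.
8 + 1/(8/1) = 8 + 1/8 = 65/8

65/8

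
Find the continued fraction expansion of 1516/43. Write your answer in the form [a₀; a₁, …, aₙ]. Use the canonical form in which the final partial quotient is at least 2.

1516 = 35·43 + 11, so a_0 = 35
43 = 3·11 + 10, so a_1 = 3
11 = 1·10 + 1, so a_2 = 1
10 = 10·1 + 0, so a_3 = 10

[35; 3, 1, 10]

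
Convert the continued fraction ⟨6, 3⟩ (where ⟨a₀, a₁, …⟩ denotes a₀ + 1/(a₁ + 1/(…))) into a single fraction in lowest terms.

Compute successive convergents:
a_0 = 6: 6/1
a_1 = 3: 19/3

19/3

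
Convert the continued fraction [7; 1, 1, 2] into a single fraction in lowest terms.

38/5

Starting at the tail and folding back:
Start with 2.
1 + 1/(2/1) = 1 + 1/2 = 3/2
1 + 1/(3/2) = 1 + 2/3 = 5/3
7 + 1/(5/3) = 7 + 3/5 = 38/5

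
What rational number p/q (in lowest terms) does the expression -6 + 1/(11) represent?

-65/11

a_0 = -6: -6/1
a_1 = 11: -65/11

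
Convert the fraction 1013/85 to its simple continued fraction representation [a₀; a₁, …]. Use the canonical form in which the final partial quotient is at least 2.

[11; 1, 11, 7]

Apply division with remainder until the remainder is 0:
1013 = 11·85 + 78, so a_0 = 11
85 = 1·78 + 7, so a_1 = 1
78 = 11·7 + 1, so a_2 = 11
7 = 7·1 + 0, so a_3 = 7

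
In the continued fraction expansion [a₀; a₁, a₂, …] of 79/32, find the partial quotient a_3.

2

79 = 2·32 + 15, so a_0 = 2
32 = 2·15 + 2, so a_1 = 2
15 = 7·2 + 1, so a_2 = 7
2 = 2·1 + 0, so a_3 = 2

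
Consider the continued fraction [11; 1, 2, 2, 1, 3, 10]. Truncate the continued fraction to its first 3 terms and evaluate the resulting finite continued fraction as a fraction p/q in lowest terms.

35/3

a_0 = 11: 11/1
a_1 = 1: 12/1
a_2 = 2: 35/3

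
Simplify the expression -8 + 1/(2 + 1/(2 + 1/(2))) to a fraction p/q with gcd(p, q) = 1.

-91/12

Build up convergents one term at a time:
a_0 = -8: -8/1
a_1 = 2: -15/2
a_2 = 2: -38/5
a_3 = 2: -91/12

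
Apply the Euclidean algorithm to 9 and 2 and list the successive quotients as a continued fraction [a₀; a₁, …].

[4; 2]

9 ÷ 2 → quotient 4, remainder 1
2 ÷ 1 → quotient 2, remainder 0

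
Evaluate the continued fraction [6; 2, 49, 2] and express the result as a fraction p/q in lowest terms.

Build up convergents one term at a time:
a_0 = 6: 6/1
a_1 = 2: 13/2
a_2 = 49: 643/99
a_3 = 2: 1299/200

1299/200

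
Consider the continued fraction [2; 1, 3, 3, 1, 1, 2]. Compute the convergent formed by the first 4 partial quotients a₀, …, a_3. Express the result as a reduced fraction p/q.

36/13

Compute successive convergents:
a_0 = 2: 2/1
a_1 = 1: 3/1
a_2 = 3: 11/4
a_3 = 3: 36/13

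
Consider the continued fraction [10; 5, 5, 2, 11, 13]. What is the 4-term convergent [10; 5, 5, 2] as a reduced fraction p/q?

581/57

Start with 2.
5 + 1/(2/1) = 5 + 1/2 = 11/2
5 + 1/(11/2) = 5 + 2/11 = 57/11
10 + 1/(57/11) = 10 + 11/57 = 581/57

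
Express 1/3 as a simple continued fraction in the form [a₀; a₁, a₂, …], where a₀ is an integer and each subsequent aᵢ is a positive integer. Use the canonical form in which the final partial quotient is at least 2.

1 ÷ 3 → quotient 0, remainder 1
3 ÷ 1 → quotient 3, remainder 0

[0; 3]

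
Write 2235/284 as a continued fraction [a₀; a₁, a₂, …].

2235 ÷ 284 → quotient 7, remainder 247
284 ÷ 247 → quotient 1, remainder 37
247 ÷ 37 → quotient 6, remainder 25
37 ÷ 25 → quotient 1, remainder 12
25 ÷ 12 → quotient 2, remainder 1
12 ÷ 1 → quotient 12, remainder 0

[7; 1, 6, 1, 2, 12]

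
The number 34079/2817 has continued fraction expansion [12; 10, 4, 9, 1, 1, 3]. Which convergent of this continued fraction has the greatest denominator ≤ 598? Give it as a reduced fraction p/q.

a_0 = 12: 12/1  (≤ bound)
a_1 = 10: 121/10  (≤ bound)
a_2 = 4: 496/41  (≤ bound)
a_3 = 9: 4585/379  (≤ bound)
a_4 = 1: 5081/420  (≤ bound)
a_5 = 1: 9666/799  (> 598, stop)

5081/420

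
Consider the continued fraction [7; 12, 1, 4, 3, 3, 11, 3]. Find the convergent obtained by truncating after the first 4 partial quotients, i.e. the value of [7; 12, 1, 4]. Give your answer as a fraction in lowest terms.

Compute successive convergents:
a_0 = 7: 7/1
a_1 = 12: 85/12
a_2 = 1: 92/13
a_3 = 4: 453/64

453/64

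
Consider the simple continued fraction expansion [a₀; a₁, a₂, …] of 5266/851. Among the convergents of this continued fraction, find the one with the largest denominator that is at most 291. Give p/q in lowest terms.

724/117

a_0 = 6: 6/1  (≤ bound)
a_1 = 5: 31/5  (≤ bound)
a_2 = 3: 99/16  (≤ bound)
a_3 = 7: 724/117  (≤ bound)
a_4 = 3: 2271/367  (> 291, stop)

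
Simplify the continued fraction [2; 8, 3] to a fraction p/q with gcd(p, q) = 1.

53/25

Work from the innermost term outward:
Start with 3.
8 + 1/(3/1) = 8 + 1/3 = 25/3
2 + 1/(25/3) = 2 + 3/25 = 53/25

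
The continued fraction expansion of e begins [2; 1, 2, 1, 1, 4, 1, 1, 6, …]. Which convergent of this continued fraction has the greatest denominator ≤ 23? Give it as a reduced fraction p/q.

19/7

List convergents until the denominator exceeds the bound:
a_0 = 2: 2/1  (≤ bound)
a_1 = 1: 3/1  (≤ bound)
a_2 = 2: 8/3  (≤ bound)
a_3 = 1: 11/4  (≤ bound)
a_4 = 1: 19/7  (≤ bound)
a_5 = 4: 87/32  (> 23, stop)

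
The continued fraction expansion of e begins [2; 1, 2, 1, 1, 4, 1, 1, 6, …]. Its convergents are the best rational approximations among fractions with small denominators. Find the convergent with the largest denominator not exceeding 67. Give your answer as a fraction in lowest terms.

List convergents until the denominator exceeds the bound:
a_0 = 2: 2/1  (≤ bound)
a_1 = 1: 3/1  (≤ bound)
a_2 = 2: 8/3  (≤ bound)
a_3 = 1: 11/4  (≤ bound)
a_4 = 1: 19/7  (≤ bound)
a_5 = 4: 87/32  (≤ bound)
a_6 = 1: 106/39  (≤ bound)
a_7 = 1: 193/71  (> 67, stop)

106/39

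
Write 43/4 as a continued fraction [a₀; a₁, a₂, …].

Apply division with remainder until the remainder is 0:
⌊43/4⌋ = 10, remainder 3
⌊4/3⌋ = 1, remainder 1
⌊3/1⌋ = 3, remainder 0

[10; 1, 3]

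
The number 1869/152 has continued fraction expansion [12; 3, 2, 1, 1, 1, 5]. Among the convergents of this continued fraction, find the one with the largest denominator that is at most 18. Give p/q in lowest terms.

209/17

a_0 = 12: 12/1  (≤ bound)
a_1 = 3: 37/3  (≤ bound)
a_2 = 2: 86/7  (≤ bound)
a_3 = 1: 123/10  (≤ bound)
a_4 = 1: 209/17  (≤ bound)
a_5 = 1: 332/27  (> 18, stop)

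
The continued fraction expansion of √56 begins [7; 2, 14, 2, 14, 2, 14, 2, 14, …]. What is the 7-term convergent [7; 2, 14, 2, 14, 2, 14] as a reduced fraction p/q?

194873/26041

Start with 14.
2 + 1/(14/1) = 2 + 1/14 = 29/14
14 + 1/(29/14) = 14 + 14/29 = 420/29
2 + 1/(420/29) = 2 + 29/420 = 869/420
14 + 1/(869/420) = 14 + 420/869 = 12586/869
2 + 1/(12586/869) = 2 + 869/12586 = 26041/12586
7 + 1/(26041/12586) = 7 + 12586/26041 = 194873/26041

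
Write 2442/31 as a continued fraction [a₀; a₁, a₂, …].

[78; 1, 3, 2, 3]

⌊2442/31⌋ = 78, remainder 24
⌊31/24⌋ = 1, remainder 7
⌊24/7⌋ = 3, remainder 3
⌊7/3⌋ = 2, remainder 1
⌊3/1⌋ = 3, remainder 0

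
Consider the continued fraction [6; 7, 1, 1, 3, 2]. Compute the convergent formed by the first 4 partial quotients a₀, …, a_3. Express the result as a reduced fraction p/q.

92/15

Start with 1.
1 + 1/(1/1) = 1 + 1/1 = 2/1
7 + 1/(2/1) = 7 + 1/2 = 15/2
6 + 1/(15/2) = 6 + 2/15 = 92/15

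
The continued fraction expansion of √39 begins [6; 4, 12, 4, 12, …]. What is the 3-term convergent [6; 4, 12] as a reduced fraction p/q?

306/49

a_0 = 6: 6/1
a_1 = 4: 25/4
a_2 = 12: 306/49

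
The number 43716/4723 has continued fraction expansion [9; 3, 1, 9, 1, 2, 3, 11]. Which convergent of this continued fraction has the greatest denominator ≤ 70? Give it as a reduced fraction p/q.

List convergents until the denominator exceeds the bound:
a_0 = 9: 9/1  (≤ bound)
a_1 = 3: 28/3  (≤ bound)
a_2 = 1: 37/4  (≤ bound)
a_3 = 9: 361/39  (≤ bound)
a_4 = 1: 398/43  (≤ bound)
a_5 = 2: 1157/125  (> 70, stop)

398/43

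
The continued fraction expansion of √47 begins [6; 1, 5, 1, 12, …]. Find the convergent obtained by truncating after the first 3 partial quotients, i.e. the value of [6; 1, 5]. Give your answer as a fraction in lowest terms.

41/6

Start with 5.
1 + 1/(5/1) = 1 + 1/5 = 6/5
6 + 1/(6/5) = 6 + 5/6 = 41/6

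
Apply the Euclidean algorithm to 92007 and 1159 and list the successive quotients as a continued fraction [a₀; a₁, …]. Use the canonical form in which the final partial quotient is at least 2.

Repeatedly divide and take the remainder:
92007 ÷ 1159 → quotient 79, remainder 446
1159 ÷ 446 → quotient 2, remainder 267
446 ÷ 267 → quotient 1, remainder 179
267 ÷ 179 → quotient 1, remainder 88
179 ÷ 88 → quotient 2, remainder 3
88 ÷ 3 → quotient 29, remainder 1
3 ÷ 1 → quotient 3, remainder 0

[79; 2, 1, 1, 2, 29, 3]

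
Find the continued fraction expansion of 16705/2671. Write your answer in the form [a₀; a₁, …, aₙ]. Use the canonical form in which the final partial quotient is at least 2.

[6; 3, 1, 14, 11, 4]

Run the Euclidean algorithm, recording each quotient:
16705 ÷ 2671 → quotient 6, remainder 679
2671 ÷ 679 → quotient 3, remainder 634
679 ÷ 634 → quotient 1, remainder 45
634 ÷ 45 → quotient 14, remainder 4
45 ÷ 4 → quotient 11, remainder 1
4 ÷ 1 → quotient 4, remainder 0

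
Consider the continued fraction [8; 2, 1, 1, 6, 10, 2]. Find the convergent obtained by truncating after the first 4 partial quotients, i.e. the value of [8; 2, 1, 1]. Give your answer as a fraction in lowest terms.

42/5

Start with 1.
1 + 1/(1/1) = 1 + 1/1 = 2/1
2 + 1/(2/1) = 2 + 1/2 = 5/2
8 + 1/(5/2) = 8 + 2/5 = 42/5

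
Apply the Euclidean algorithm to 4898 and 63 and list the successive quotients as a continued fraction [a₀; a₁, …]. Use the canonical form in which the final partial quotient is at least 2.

Run the Euclidean algorithm, recording each quotient:
⌊4898/63⌋ = 77, remainder 47
⌊63/47⌋ = 1, remainder 16
⌊47/16⌋ = 2, remainder 15
⌊16/15⌋ = 1, remainder 1
⌊15/1⌋ = 15, remainder 0

[77; 1, 2, 1, 15]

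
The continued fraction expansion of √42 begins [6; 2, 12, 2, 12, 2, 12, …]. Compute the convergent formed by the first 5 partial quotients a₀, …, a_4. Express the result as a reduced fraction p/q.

Compute successive convergents:
a_0 = 6: 6/1
a_1 = 2: 13/2
a_2 = 12: 162/25
a_3 = 2: 337/52
a_4 = 12: 4206/649

4206/649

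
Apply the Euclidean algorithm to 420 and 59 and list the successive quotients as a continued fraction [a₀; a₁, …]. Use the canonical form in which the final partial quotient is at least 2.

[7; 8, 2, 3]

420 ÷ 59 → quotient 7, remainder 7
59 ÷ 7 → quotient 8, remainder 3
7 ÷ 3 → quotient 2, remainder 1
3 ÷ 1 → quotient 3, remainder 0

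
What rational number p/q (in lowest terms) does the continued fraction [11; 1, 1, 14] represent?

334/29

a_0 = 11: 11/1
a_1 = 1: 12/1
a_2 = 1: 23/2
a_3 = 14: 334/29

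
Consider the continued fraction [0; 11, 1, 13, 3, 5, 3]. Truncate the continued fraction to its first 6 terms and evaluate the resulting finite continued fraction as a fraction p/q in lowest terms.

Start with 5.
3 + 1/(5/1) = 3 + 1/5 = 16/5
13 + 1/(16/5) = 13 + 5/16 = 213/16
1 + 1/(213/16) = 1 + 16/213 = 229/213
11 + 1/(229/213) = 11 + 213/229 = 2732/229
0 + 1/(2732/229) = 0 + 229/2732 = 229/2732

229/2732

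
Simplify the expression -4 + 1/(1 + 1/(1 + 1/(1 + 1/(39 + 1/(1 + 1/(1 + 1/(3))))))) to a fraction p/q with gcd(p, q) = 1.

Compute successive convergents:
a_0 = -4: -4/1
a_1 = 1: -3/1
a_2 = 1: -7/2
a_3 = 1: -10/3
a_4 = 39: -397/119
a_5 = 1: -407/122
a_6 = 1: -804/241
a_7 = 3: -2819/845

-2819/845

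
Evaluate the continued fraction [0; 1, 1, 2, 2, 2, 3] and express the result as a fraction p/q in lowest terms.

58/99

Start with 3.
2 + 1/(3/1) = 2 + 1/3 = 7/3
2 + 1/(7/3) = 2 + 3/7 = 17/7
2 + 1/(17/7) = 2 + 7/17 = 41/17
1 + 1/(41/17) = 1 + 17/41 = 58/41
1 + 1/(58/41) = 1 + 41/58 = 99/58
0 + 1/(99/58) = 0 + 58/99 = 58/99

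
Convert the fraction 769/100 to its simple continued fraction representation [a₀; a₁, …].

769 ÷ 100 → quotient 7, remainder 69
100 ÷ 69 → quotient 1, remainder 31
69 ÷ 31 → quotient 2, remainder 7
31 ÷ 7 → quotient 4, remainder 3
7 ÷ 3 → quotient 2, remainder 1
3 ÷ 1 → quotient 3, remainder 0

[7; 1, 2, 4, 2, 3]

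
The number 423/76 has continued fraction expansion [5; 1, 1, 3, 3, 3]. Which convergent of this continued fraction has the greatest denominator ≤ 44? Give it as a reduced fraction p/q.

128/23

a_0 = 5: 5/1  (≤ bound)
a_1 = 1: 6/1  (≤ bound)
a_2 = 1: 11/2  (≤ bound)
a_3 = 3: 39/7  (≤ bound)
a_4 = 3: 128/23  (≤ bound)
a_5 = 3: 423/76  (> 44, stop)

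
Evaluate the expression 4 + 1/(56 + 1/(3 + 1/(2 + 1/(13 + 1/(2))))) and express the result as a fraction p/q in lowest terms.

Start with 2.
13 + 1/(2/1) = 13 + 1/2 = 27/2
2 + 1/(27/2) = 2 + 2/27 = 56/27
3 + 1/(56/27) = 3 + 27/56 = 195/56
56 + 1/(195/56) = 56 + 56/195 = 10976/195
4 + 1/(10976/195) = 4 + 195/10976 = 44099/10976

44099/10976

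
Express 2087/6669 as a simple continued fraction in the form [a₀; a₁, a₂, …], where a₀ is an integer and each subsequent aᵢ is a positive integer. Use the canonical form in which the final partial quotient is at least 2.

[0; 3, 5, 8, 1, 2, 7, 2]

⌊2087/6669⌋ = 0, remainder 2087
⌊6669/2087⌋ = 3, remainder 408
⌊2087/408⌋ = 5, remainder 47
⌊408/47⌋ = 8, remainder 32
⌊47/32⌋ = 1, remainder 15
⌊32/15⌋ = 2, remainder 2
⌊15/2⌋ = 7, remainder 1
⌊2/1⌋ = 2, remainder 0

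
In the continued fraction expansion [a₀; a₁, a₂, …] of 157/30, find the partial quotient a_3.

Run the Euclidean algorithm, recording each quotient:
157 = 5·30 + 7, so a_0 = 5
30 = 4·7 + 2, so a_1 = 4
7 = 3·2 + 1, so a_2 = 3
2 = 2·1 + 0, so a_3 = 2

2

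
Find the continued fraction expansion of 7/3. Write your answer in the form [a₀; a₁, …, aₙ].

[2; 3]

Repeatedly divide and take the remainder:
7 = 2·3 + 1, so a_0 = 2
3 = 3·1 + 0, so a_1 = 3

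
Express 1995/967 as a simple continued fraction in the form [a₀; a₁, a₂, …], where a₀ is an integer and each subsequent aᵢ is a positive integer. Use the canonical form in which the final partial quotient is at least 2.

[2; 15, 1, 5, 1, 3, 2]

Apply division with remainder until the remainder is 0:
1995 = 2·967 + 61, so a_0 = 2
967 = 15·61 + 52, so a_1 = 15
61 = 1·52 + 9, so a_2 = 1
52 = 5·9 + 7, so a_3 = 5
9 = 1·7 + 2, so a_4 = 1
7 = 3·2 + 1, so a_5 = 3
2 = 2·1 + 0, so a_6 = 2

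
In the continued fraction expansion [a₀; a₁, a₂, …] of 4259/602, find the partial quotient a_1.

13

4259 ÷ 602 → quotient 7, remainder 45
602 ÷ 45 → quotient 13, remainder 17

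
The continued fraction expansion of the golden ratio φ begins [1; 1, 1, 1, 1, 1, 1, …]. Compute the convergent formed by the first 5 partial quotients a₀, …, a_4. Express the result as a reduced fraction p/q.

Work from the innermost term outward:
Start with 1.
1 + 1/(1/1) = 1 + 1/1 = 2/1
1 + 1/(2/1) = 1 + 1/2 = 3/2
1 + 1/(3/2) = 1 + 2/3 = 5/3
1 + 1/(5/3) = 1 + 3/5 = 8/5

8/5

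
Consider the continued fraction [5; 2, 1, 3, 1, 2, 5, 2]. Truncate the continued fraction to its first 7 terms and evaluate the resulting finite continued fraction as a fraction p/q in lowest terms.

a_0 = 5: 5/1
a_1 = 2: 11/2
a_2 = 1: 16/3
a_3 = 3: 59/11
a_4 = 1: 75/14
a_5 = 2: 209/39
a_6 = 5: 1120/209

1120/209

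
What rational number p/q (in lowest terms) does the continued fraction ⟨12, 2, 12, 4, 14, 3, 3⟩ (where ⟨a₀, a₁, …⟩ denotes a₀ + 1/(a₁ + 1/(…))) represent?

185159/14836

Start with 3.
3 + 1/(3/1) = 3 + 1/3 = 10/3
14 + 1/(10/3) = 14 + 3/10 = 143/10
4 + 1/(143/10) = 4 + 10/143 = 582/143
12 + 1/(582/143) = 12 + 143/582 = 7127/582
2 + 1/(7127/582) = 2 + 582/7127 = 14836/7127
12 + 1/(14836/7127) = 12 + 7127/14836 = 185159/14836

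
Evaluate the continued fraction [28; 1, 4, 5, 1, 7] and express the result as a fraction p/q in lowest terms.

7000/243

a_0 = 28: 28/1
a_1 = 1: 29/1
a_2 = 4: 144/5
a_3 = 5: 749/26
a_4 = 1: 893/31
a_5 = 7: 7000/243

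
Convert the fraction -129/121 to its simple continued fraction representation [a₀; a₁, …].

[-2; 1, 14, 8]

-129 = -2·121 + 113, so a_0 = -2
121 = 1·113 + 8, so a_1 = 1
113 = 14·8 + 1, so a_2 = 14
8 = 8·1 + 0, so a_3 = 8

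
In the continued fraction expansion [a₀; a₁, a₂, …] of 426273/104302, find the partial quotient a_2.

1

⌊426273/104302⌋ = 4, remainder 9065
⌊104302/9065⌋ = 11, remainder 4587
⌊9065/4587⌋ = 1, remainder 4478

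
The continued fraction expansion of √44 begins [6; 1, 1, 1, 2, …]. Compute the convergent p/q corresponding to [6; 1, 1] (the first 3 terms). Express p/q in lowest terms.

13/2

a_0 = 6: 6/1
a_1 = 1: 7/1
a_2 = 1: 13/2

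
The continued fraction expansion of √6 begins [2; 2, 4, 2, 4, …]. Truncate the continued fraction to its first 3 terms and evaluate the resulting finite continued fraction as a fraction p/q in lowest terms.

Start with 4.
2 + 1/(4/1) = 2 + 1/4 = 9/4
2 + 1/(9/4) = 2 + 4/9 = 22/9

22/9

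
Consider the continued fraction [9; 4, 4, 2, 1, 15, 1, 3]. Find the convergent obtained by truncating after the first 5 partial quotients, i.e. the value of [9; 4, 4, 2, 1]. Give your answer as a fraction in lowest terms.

508/55

a_0 = 9: 9/1
a_1 = 4: 37/4
a_2 = 4: 157/17
a_3 = 2: 351/38
a_4 = 1: 508/55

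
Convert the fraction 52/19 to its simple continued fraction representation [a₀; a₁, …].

[2; 1, 2, 1, 4]

Repeatedly divide and take the remainder:
52 = 2·19 + 14, so a_0 = 2
19 = 1·14 + 5, so a_1 = 1
14 = 2·5 + 4, so a_2 = 2
5 = 1·4 + 1, so a_3 = 1
4 = 4·1 + 0, so a_4 = 4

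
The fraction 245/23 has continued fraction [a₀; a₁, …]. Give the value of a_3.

1

⌊245/23⌋ = 10, remainder 15
⌊23/15⌋ = 1, remainder 8
⌊15/8⌋ = 1, remainder 7
⌊8/7⌋ = 1, remainder 1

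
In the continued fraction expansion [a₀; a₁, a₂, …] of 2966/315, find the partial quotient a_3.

Repeatedly divide and take the remainder:
⌊2966/315⌋ = 9, remainder 131
⌊315/131⌋ = 2, remainder 53
⌊131/53⌋ = 2, remainder 25
⌊53/25⌋ = 2, remainder 3

2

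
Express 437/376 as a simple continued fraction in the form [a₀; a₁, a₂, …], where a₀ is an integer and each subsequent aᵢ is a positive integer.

[1; 6, 6, 10]

437 = 1·376 + 61, so a_0 = 1
376 = 6·61 + 10, so a_1 = 6
61 = 6·10 + 1, so a_2 = 6
10 = 10·1 + 0, so a_3 = 10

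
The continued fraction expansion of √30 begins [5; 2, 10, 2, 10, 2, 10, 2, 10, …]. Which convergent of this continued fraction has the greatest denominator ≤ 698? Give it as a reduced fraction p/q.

2525/461

List convergents until the denominator exceeds the bound:
a_0 = 5: 5/1  (≤ bound)
a_1 = 2: 11/2  (≤ bound)
a_2 = 10: 115/21  (≤ bound)
a_3 = 2: 241/44  (≤ bound)
a_4 = 10: 2525/461  (≤ bound)
a_5 = 2: 5291/966  (> 698, stop)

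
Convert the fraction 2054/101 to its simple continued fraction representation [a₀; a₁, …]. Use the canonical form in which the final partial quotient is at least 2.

[20; 2, 1, 33]

⌊2054/101⌋ = 20, remainder 34
⌊101/34⌋ = 2, remainder 33
⌊34/33⌋ = 1, remainder 1
⌊33/1⌋ = 33, remainder 0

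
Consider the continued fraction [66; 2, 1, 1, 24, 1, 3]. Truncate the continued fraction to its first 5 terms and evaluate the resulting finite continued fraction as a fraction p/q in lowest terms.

a_0 = 66: 66/1
a_1 = 2: 133/2
a_2 = 1: 199/3
a_3 = 1: 332/5
a_4 = 24: 8167/123

8167/123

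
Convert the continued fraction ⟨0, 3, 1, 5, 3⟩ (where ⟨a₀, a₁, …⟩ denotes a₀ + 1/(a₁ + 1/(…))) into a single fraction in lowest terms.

Start with 3.
5 + 1/(3/1) = 5 + 1/3 = 16/3
1 + 1/(16/3) = 1 + 3/16 = 19/16
3 + 1/(19/16) = 3 + 16/19 = 73/19
0 + 1/(73/19) = 0 + 19/73 = 19/73

19/73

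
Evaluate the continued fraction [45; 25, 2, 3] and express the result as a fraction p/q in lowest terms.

8017/178

Build up convergents one term at a time:
a_0 = 45: 45/1
a_1 = 25: 1126/25
a_2 = 2: 2297/51
a_3 = 3: 8017/178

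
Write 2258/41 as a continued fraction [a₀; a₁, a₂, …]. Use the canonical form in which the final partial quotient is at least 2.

2258 ÷ 41 → quotient 55, remainder 3
41 ÷ 3 → quotient 13, remainder 2
3 ÷ 2 → quotient 1, remainder 1
2 ÷ 1 → quotient 2, remainder 0

[55; 13, 1, 2]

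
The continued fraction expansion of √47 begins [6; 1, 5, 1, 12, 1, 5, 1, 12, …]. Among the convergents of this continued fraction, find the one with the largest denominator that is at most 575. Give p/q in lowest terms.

3942/575

a_0 = 6: 6/1  (≤ bound)
a_1 = 1: 7/1  (≤ bound)
a_2 = 5: 41/6  (≤ bound)
a_3 = 1: 48/7  (≤ bound)
a_4 = 12: 617/90  (≤ bound)
a_5 = 1: 665/97  (≤ bound)
a_6 = 5: 3942/575  (≤ bound)
a_7 = 1: 4607/672  (> 575, stop)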